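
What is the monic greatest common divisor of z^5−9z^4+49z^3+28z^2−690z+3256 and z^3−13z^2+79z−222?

Repeated division with remainder:
  z^5−9z^4+49z^3+28z^2−690z+3256 = (z^2+4z+22)(z^3−13z^2+79z−222) + (220z^2−1540z+8140)
  z^3−13z^2+79z−222 = ((1/220)z−3/110)(220z^2−1540z+8140) + (0)
Last nonzero remainder: 220z^2−1540z+8140. Dividing through by 220 gives the monic gcd z^2−7z+37.

z^2−7z+37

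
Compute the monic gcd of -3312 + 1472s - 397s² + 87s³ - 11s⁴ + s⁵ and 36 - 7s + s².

36 - 7s + s²

Apply the Euclidean algorithm:
  s⁵ - 11s⁴ + 87s³ - 397s² + 1472s - 3312 = (s³ - 4s² + 23s - 92)(s² - 7s + 36) + (0)
The last nonzero remainder s² - 7s + 36 is already monic.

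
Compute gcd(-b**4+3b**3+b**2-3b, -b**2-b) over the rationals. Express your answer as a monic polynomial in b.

b**2+b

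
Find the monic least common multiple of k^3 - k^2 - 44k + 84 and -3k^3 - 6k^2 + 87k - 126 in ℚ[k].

k^4 - 4k^3 - 41k^2 + 216k - 252

By polynomial division,
  k^3 - k^2 - 44k + 84 = (-1/3)(-3k^3 - 6k^2 + 87k - 126) + (-3k^2 - 15k + 42)
  -3k^3 - 6k^2 + 87k - 126 = (k - 3)(-3k^2 - 15k + 42) + (0)
Last nonzero remainder: -3k^2 - 15k + 42. Dividing through by -3 gives the monic gcd k^2 + 5k - 14.
Then lcm(f, g) = f·g / gcd(f, g); expanding and making the result monic gives the answer.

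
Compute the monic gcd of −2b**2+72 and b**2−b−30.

b−6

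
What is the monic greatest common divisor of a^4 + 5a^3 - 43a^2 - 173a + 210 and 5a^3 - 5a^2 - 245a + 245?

Repeated division with remainder:
  a^4 + 5a^3 - 43a^2 - 173a + 210 = ((1/5)a + 6/5)(5a^3 - 5a^2 - 245a + 245) + (12a^2 + 72a - 84)
  5a^3 - 5a^2 - 245a + 245 = ((5/12)a - 35/12)(12a^2 + 72a - 84) + (0)
Last nonzero remainder: 12a^2 + 72a - 84. Dividing through by 12 gives the monic gcd a^2 + 6a - 7.

a^2 + 6a - 7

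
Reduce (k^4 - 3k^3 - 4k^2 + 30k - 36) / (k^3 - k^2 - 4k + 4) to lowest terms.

By polynomial division,
  k^4 - 3k^3 - 4k^2 + 30k - 36 = (k - 2)(k^3 - k^2 - 4k + 4) + (-2k^2 + 18k - 28)
  k^3 - k^2 - 4k + 4 = (-(1/2)k - 4)(-2k^2 + 18k - 28) + (54k - 108)
  -2k^2 + 18k - 28 = (-(1/27)k + 7/27)(54k - 108) + (0)
Last nonzero remainder: 54k - 108. Dividing through by 54 gives the monic gcd k - 2.
Cancel k - 2 from numerator and denominator to get the reduced form.

(k^3 - k^2 - 6k + 18)/(k^2 + k - 2)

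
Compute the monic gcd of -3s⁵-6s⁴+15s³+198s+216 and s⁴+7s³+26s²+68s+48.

Repeated division with remainder:
  -3s⁵-6s⁴+15s³+198s+216 = (-3s+15)(s⁴+7s³+26s²+68s+48) + (-12s³-186s²-678s-504)
  s⁴+7s³+26s²+68s+48 = (-(1/12)s+17/24)(-12s³-186s²-678s-504) + ((405/4)s²+(2025/4)s+405)
  -12s³-186s²-678s-504 = (-(16/135)s-56/45)((405/4)s²+(2025/4)s+405) + (0)
Last nonzero remainder: (405/4)s²+(2025/4)s+405. Dividing through by 405/4 gives the monic gcd s²+5s+4.

s²+5s+4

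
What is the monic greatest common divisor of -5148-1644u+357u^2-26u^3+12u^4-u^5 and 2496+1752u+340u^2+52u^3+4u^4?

78+45u+5u^2+u^3

Euclidean algorithm in ℚ[u]:
  -u^5+12u^4-26u^3+357u^2-1644u-5148 = (-(1/4)u+25/4)(4u^4+52u^3+340u^2+1752u+2496) + (-266u^3-1330u^2-11970u-20748)
  4u^4+52u^3+340u^2+1752u+2496 = (-(2/133)u-16/133)(-266u^3-1330u^2-11970u-20748) + (0)
Last nonzero remainder: -266u^3-1330u^2-11970u-20748. Dividing through by -266 gives the monic gcd u^3+5u^2+45u+78.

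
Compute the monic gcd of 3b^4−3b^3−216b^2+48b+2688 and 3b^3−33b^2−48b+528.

b^2−16

Apply the Euclidean algorithm:
  3b^4−3b^3−216b^2+48b+2688 = (b+10)(3b^3−33b^2−48b+528) + (162b^2−2592)
  3b^3−33b^2−48b+528 = ((1/54)b−11/54)(162b^2−2592) + (0)
Last nonzero remainder: 162b^2−2592. Dividing through by 162 gives the monic gcd b^2−16.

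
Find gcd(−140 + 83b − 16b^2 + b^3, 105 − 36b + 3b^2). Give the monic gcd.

35 − 12b + b^2

By polynomial division,
  b^3 − 16b^2 + 83b − 140 = ((1/3)b − 4/3)(3b^2 − 36b + 105) + (0)
Last nonzero remainder: 3b^2 − 36b + 105. Dividing through by 3 gives the monic gcd b^2 − 12b + 35.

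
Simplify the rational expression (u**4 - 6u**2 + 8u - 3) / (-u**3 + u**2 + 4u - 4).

Euclidean algorithm in ℚ[u]:
  u**4 - 6u**2 + 8u - 3 = (-u - 1)(-u**3 + u**2 + 4u - 4) + (-u**2 + 8u - 7)
  -u**3 + u**2 + 4u - 4 = (u + 7)(-u**2 + 8u - 7) + (-45u + 45)
  -u**2 + 8u - 7 = ((1/45)u - 7/45)(-45u + 45) + (0)
Last nonzero remainder: -45u + 45. Dividing through by -45 gives the monic gcd u - 1.
Cancel u - 1 from numerator and denominator to get the reduced form.

(-u**3 - u**2 + 5u - 3)/(u**2 - 4)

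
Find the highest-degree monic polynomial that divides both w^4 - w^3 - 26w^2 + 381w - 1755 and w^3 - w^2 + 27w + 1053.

w + 9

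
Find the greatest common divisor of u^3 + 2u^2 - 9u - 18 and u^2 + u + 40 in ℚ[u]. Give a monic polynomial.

By polynomial division,
  u^3 + 2u^2 - 9u - 18 = (u + 1)(u^2 + u + 40) + (-50u - 58)
  u^2 + u + 40 = (-(1/50)u + 2/625)(-50u - 58) + (25116/625)
  -50u - 58 = (-(15625/12558)u - 18125/12558)(25116/625) + (0)
The last nonzero remainder is the constant 25116/625, so the polynomials are coprime and gcd = 1.

1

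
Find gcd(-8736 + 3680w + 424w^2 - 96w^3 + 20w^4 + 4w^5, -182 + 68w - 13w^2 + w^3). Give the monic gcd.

Euclidean algorithm in ℚ[w]:
  4w^5 + 20w^4 - 96w^3 + 424w^2 + 3680w - 8736 = (4w^2 + 72w + 568)(w^3 - 13w^2 + 68w - 182) + (3640w^2 - 21840w + 94640)
  w^3 - 13w^2 + 68w - 182 = ((1/3640)w - 1/520)(3640w^2 - 21840w + 94640) + (0)
Last nonzero remainder: 3640w^2 - 21840w + 94640. Dividing through by 3640 gives the monic gcd w^2 - 6w + 26.

26 - 6w + w^2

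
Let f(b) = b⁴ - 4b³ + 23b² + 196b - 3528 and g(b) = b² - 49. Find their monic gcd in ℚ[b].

Apply the Euclidean algorithm:
  b⁴ - 4b³ + 23b² + 196b - 3528 = (b² - 4b + 72)(b² - 49) + (0)
The last nonzero remainder b² - 49 is already monic.

b² - 49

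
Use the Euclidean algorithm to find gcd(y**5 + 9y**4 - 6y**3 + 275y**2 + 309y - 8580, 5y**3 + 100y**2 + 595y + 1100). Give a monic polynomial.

Apply the Euclidean algorithm:
  y**5 + 9y**4 - 6y**3 + 275y**2 + 309y - 8580 = ((1/5)y**2 - (11/5)y + 19)(5y**3 + 100y**2 + 595y + 1100) + (-536y**2 - 8576y - 29480)
  5y**3 + 100y**2 + 595y + 1100 = (-(5/536)y - 5/134)(-536y**2 - 8576y - 29480) + (0)
Last nonzero remainder: -536y**2 - 8576y - 29480. Dividing through by -536 gives the monic gcd y**2 + 16y + 55.

y**2 + 16y + 55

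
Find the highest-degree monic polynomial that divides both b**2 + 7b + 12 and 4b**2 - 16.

1

Euclidean algorithm in ℚ[b]:
  b**2 + 7b + 12 = (1/4)(4b**2 - 16) + (7b + 16)
  4b**2 - 16 = ((4/7)b - 64/49)(7b + 16) + (240/49)
  7b + 16 = ((343/240)b + 49/15)(240/49) + (0)
The last nonzero remainder is the constant 240/49, so the polynomials are coprime and gcd = 1.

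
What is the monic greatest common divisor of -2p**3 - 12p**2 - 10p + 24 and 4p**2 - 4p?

By polynomial division,
  -2p**3 - 12p**2 - 10p + 24 = (-(1/2)p - 7/2)(4p**2 - 4p) + (-24p + 24)
  4p**2 - 4p = (-(1/6)p)(-24p + 24) + (0)
Last nonzero remainder: -24p + 24. Dividing through by -24 gives the monic gcd p - 1.

p - 1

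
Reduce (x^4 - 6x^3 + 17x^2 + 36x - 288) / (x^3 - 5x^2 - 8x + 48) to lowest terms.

(x^2 - 5x + 24)/(x - 4)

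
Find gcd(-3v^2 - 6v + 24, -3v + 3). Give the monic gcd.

1

By polynomial division,
  -3v^2 - 6v + 24 = (v + 3)(-3v + 3) + (15)
  -3v + 3 = (-(1/5)v + 1/5)(15) + (0)
The last nonzero remainder is the constant 15, so the polynomials are coprime and gcd = 1.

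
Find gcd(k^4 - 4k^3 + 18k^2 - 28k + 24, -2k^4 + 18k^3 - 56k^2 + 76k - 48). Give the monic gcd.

k^2 - 2k + 2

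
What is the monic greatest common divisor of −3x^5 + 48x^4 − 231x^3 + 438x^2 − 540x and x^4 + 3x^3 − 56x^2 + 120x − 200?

x^3 − 7x^2 + 14x − 20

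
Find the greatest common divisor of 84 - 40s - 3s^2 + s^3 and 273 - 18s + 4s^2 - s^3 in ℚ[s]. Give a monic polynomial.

-7 + s

Euclidean algorithm in ℚ[s]:
  s^3 - 3s^2 - 40s + 84 = (-1)(-s^3 + 4s^2 - 18s + 273) + (s^2 - 58s + 357)
  -s^3 + 4s^2 - 18s + 273 = (-s - 54)(s^2 - 58s + 357) + (-2793s + 19551)
  s^2 - 58s + 357 = (-(1/2793)s + 17/931)(-2793s + 19551) + (0)
Last nonzero remainder: -2793s + 19551. Dividing through by -2793 gives the monic gcd s - 7.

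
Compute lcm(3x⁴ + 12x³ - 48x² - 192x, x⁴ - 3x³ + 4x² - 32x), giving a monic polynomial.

x⁶ + 5x⁵ - 4x⁴ - 48x³ - 192x² - 512x

Apply the Euclidean algorithm:
  3x⁴ + 12x³ - 48x² - 192x = (3)(x⁴ - 3x³ + 4x² - 32x) + (21x³ - 60x² - 96x)
  x⁴ - 3x³ + 4x² - 32x = ((1/21)x - 1/147)(21x³ - 60x² - 96x) + ((400/49)x² - (1600/49)x)
  21x³ - 60x² - 96x = ((1029/400)x + 147/50)((400/49)x² - (1600/49)x) + (0)
Last nonzero remainder: (400/49)x² - (1600/49)x. Dividing through by 400/49 gives the monic gcd x² - 4x.
Then lcm(f, g) = f·g / gcd(f, g); expanding and making the result monic gives the answer.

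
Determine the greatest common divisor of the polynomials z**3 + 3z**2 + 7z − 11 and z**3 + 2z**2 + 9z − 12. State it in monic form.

z − 1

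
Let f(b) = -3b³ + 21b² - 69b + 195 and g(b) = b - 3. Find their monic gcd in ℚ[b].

By polynomial division,
  -3b³ + 21b² - 69b + 195 = (-3b² + 12b - 33)(b - 3) + (96)
  b - 3 = ((1/96)b - 1/32)(96) + (0)
The last nonzero remainder is the constant 96, so the polynomials are coprime and gcd = 1.

1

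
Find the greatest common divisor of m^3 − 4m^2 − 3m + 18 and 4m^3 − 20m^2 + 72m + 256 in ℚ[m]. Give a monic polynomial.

Euclidean algorithm in ℚ[m]:
  m^3 − 4m^2 − 3m + 18 = (1/4)(4m^3 − 20m^2 + 72m + 256) + (m^2 − 21m − 46)
  4m^3 − 20m^2 + 72m + 256 = (4m + 64)(m^2 − 21m − 46) + (1600m + 3200)
  m^2 − 21m − 46 = ((1/1600)m − 23/1600)(1600m + 3200) + (0)
Last nonzero remainder: 1600m + 3200. Dividing through by 1600 gives the monic gcd m + 2.

m + 2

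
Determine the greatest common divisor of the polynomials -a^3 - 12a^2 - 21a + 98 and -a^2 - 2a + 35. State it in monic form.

a + 7

Euclidean algorithm in ℚ[a]:
  -a^3 - 12a^2 - 21a + 98 = (a + 10)(-a^2 - 2a + 35) + (-36a - 252)
  -a^2 - 2a + 35 = ((1/36)a - 5/36)(-36a - 252) + (0)
Last nonzero remainder: -36a - 252. Dividing through by -36 gives the monic gcd a + 7.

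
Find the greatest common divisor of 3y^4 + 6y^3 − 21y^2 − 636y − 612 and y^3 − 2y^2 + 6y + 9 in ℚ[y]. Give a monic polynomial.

Apply the Euclidean algorithm:
  3y^4 + 6y^3 − 21y^2 − 636y − 612 = (3y + 12)(y^3 − 2y^2 + 6y + 9) + (−15y^2 − 735y − 720)
  y^3 − 2y^2 + 6y + 9 = (−(1/15)y + 17/5)(−15y^2 − 735y − 720) + (2457y + 2457)
  −15y^2 − 735y − 720 = (−(5/819)y − 80/273)(2457y + 2457) + (0)
Last nonzero remainder: 2457y + 2457. Dividing through by 2457 gives the monic gcd y + 1.

y + 1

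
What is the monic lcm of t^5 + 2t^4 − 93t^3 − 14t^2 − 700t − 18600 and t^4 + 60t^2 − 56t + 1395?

By polynomial division,
  t^5 + 2t^4 − 93t^3 − 14t^2 − 700t − 18600 = (t + 2)(t^4 + 60t^2 − 56t + 1395) + (−153t^3 − 78t^2 − 1983t − 21390)
  t^4 + 60t^2 − 56t + 1395 = (−(1/153)t + 26/7803)(−153t^3 − 78t^2 − 1983t − 21390) + ((123025/2601)t^2 − (492100/2601)t + 3813775/2601)
  −153t^3 − 78t^2 − 1983t − 21390 = (−(397953/123025)t − 358938/24605)((123025/2601)t^2 − (492100/2601)t + 3813775/2601) + (0)
Last nonzero remainder: (123025/2601)t^2 − (492100/2601)t + 3813775/2601. Dividing through by 123025/2601 gives the monic gcd t^2 − 4t + 31.
Then lcm(f, g) = f·g / gcd(f, g); expanding and making the result monic gives the answer.

t^7 + 6t^6 − 40t^5 − 296t^4 − 4941t^3 − 22030t^2 − 105900t − 837000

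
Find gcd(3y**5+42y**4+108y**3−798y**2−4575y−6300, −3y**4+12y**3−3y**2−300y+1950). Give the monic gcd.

By polynomial division,
  3y**5+42y**4+108y**3−798y**2−4575y−6300 = (−y−18)(−3y**4+12y**3−3y**2−300y+1950) + (321y**3−1152y**2−8025y+28800)
  −3y**4+12y**3−3y**2−300y+1950 = (−(1/107)y+44/11449)(321y**3−1152y**2−8025y+28800) + (−(842334/11449)y**2+21058350/11449)
  321y**3−1152y**2−8025y+28800 = (−(1225043/280778)y+2198208/140389)(−(842334/11449)y**2+21058350/11449) + (0)
Last nonzero remainder: −(842334/11449)y**2+21058350/11449. Dividing through by −842334/11449 gives the monic gcd y**2−25.

y**2−25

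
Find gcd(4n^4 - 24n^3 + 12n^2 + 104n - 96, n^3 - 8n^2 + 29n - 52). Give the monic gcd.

By polynomial division,
  4n^4 - 24n^3 + 12n^2 + 104n - 96 = (4n + 8)(n^3 - 8n^2 + 29n - 52) + (-40n^2 + 80n + 320)
  n^3 - 8n^2 + 29n - 52 = (-(1/40)n + 3/20)(-40n^2 + 80n + 320) + (25n - 100)
  -40n^2 + 80n + 320 = (-(8/5)n - 16/5)(25n - 100) + (0)
Last nonzero remainder: 25n - 100. Dividing through by 25 gives the monic gcd n - 4.

n - 4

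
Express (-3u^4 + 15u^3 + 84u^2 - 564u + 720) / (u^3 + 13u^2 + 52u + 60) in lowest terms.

(-3u^3 + 33u^2 - 114u + 120)/(u^2 + 7u + 10)

Apply the Euclidean algorithm:
  -3u^4 + 15u^3 + 84u^2 - 564u + 720 = (-3u + 54)(u^3 + 13u^2 + 52u + 60) + (-462u^2 - 3192u - 2520)
  u^3 + 13u^2 + 52u + 60 = (-(1/462)u - 67/5082)(-462u^2 - 3192u - 2520) + ((540/121)u + 3240/121)
  -462u^2 - 3192u - 2520 = (-(9317/90)u - 847/9)((540/121)u + 3240/121) + (0)
Last nonzero remainder: (540/121)u + 3240/121. Dividing through by 540/121 gives the monic gcd u + 6.
Cancel u + 6 from numerator and denominator to get the reduced form.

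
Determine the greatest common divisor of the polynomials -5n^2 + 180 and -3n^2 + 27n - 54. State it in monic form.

n - 6

Repeated division with remainder:
  -5n^2 + 180 = (5/3)(-3n^2 + 27n - 54) + (-45n + 270)
  -3n^2 + 27n - 54 = ((1/15)n - 1/5)(-45n + 270) + (0)
Last nonzero remainder: -45n + 270. Dividing through by -45 gives the monic gcd n - 6.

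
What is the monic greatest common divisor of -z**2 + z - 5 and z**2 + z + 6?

Repeated division with remainder:
  -z**2 + z - 5 = (-1)(z**2 + z + 6) + (2z + 1)
  z**2 + z + 6 = ((1/2)z + 1/4)(2z + 1) + (23/4)
  2z + 1 = ((8/23)z + 4/23)(23/4) + (0)
The last nonzero remainder is the constant 23/4, so the polynomials are coprime and gcd = 1.

1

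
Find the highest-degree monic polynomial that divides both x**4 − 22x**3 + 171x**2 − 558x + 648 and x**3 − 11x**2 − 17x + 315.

x − 9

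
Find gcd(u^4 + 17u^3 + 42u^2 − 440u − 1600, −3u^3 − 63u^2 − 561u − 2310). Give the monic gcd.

u + 10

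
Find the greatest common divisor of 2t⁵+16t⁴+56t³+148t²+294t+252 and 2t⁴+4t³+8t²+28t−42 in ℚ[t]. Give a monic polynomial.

t³+3t²+7t+21

By polynomial division,
  2t⁵+16t⁴+56t³+148t²+294t+252 = (t+6)(2t⁴+4t³+8t²+28t−42) + (24t³+72t²+168t+504)
  2t⁴+4t³+8t²+28t−42 = ((1/12)t−1/12)(24t³+72t²+168t+504) + (0)
Last nonzero remainder: 24t³+72t²+168t+504. Dividing through by 24 gives the monic gcd t³+3t²+7t+21.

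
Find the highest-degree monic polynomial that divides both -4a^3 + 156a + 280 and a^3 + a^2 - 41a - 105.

Apply the Euclidean algorithm:
  -4a^3 + 156a + 280 = (-4)(a^3 + a^2 - 41a - 105) + (4a^2 - 8a - 140)
  a^3 + a^2 - 41a - 105 = ((1/4)a + 3/4)(4a^2 - 8a - 140) + (0)
Last nonzero remainder: 4a^2 - 8a - 140. Dividing through by 4 gives the monic gcd a^2 - 2a - 35.

a^2 - 2a - 35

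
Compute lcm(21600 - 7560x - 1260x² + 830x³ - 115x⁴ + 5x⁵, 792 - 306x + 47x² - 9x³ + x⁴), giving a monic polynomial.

142560 - 45576x - 5508x² + 3714x³ - 845x⁴ + 176x⁵ - 22x⁶ + x⁷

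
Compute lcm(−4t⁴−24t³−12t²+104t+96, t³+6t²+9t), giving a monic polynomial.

t⁶+9t⁵+21t⁴−17t³−102t²−72t

By polynomial division,
  −4t⁴−24t³−12t²+104t+96 = (−4t)(t³+6t²+9t) + (24t²+104t+96)
  t³+6t²+9t = ((1/24)t+5/72)(24t²+104t+96) + (−(20/9)t−20/3)
  24t²+104t+96 = (−(54/5)t−72/5)(−(20/9)t−20/3) + (0)
Last nonzero remainder: −(20/9)t−20/3. Dividing through by −20/9 gives the monic gcd t+3.
Then lcm(f, g) = f·g / gcd(f, g); expanding and making the result monic gives the answer.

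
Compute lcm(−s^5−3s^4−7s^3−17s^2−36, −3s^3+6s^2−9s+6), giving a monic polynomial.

s^6+2s^5+4s^4+10s^3−17s^2+36s−36

Repeated division with remainder:
  −s^5−3s^4−7s^3−17s^2−36 = ((1/3)s^2+(5/3)s+14/3)(−3s^3+6s^2−9s+6) + (−32s^2+32s−64)
  −3s^3+6s^2−9s+6 = ((3/32)s−3/32)(−32s^2+32s−64) + (0)
Last nonzero remainder: −32s^2+32s−64. Dividing through by −32 gives the monic gcd s^2−s+2.
Then lcm(f, g) = f·g / gcd(f, g); expanding and making the result monic gives the answer.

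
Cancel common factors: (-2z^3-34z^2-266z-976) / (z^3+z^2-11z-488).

Euclidean algorithm in ℚ[z]:
  -2z^3-34z^2-266z-976 = (-2)(z^3+z^2-11z-488) + (-32z^2-288z-1952)
  z^3+z^2-11z-488 = (-(1/32)z+1/4)(-32z^2-288z-1952) + (0)
Last nonzero remainder: -32z^2-288z-1952. Dividing through by -32 gives the monic gcd z^2+9z+61.
Cancel z^2+9z+61 from numerator and denominator to get the reduced form.

(-2z-16)/(z-8)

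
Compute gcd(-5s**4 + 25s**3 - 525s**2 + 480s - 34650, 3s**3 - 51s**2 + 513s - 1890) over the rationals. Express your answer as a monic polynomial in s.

s**2 - 11s + 105

Apply the Euclidean algorithm:
  -5s**4 + 25s**3 - 525s**2 + 480s - 34650 = (-(5/3)s - 20)(3s**3 - 51s**2 + 513s - 1890) + (-690s**2 + 7590s - 72450)
  3s**3 - 51s**2 + 513s - 1890 = (-(1/230)s + 3/115)(-690s**2 + 7590s - 72450) + (0)
Last nonzero remainder: -690s**2 + 7590s - 72450. Dividing through by -690 gives the monic gcd s**2 - 11s + 105.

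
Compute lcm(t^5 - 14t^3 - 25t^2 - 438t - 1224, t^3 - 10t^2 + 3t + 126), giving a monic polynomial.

t^6 - 7t^5 - 14t^4 + 73t^3 - 263t^2 + 1842t + 8568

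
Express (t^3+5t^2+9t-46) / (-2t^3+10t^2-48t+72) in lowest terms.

By polynomial division,
  t^3+5t^2+9t-46 = (-1/2)(-2t^3+10t^2-48t+72) + (10t^2-15t-10)
  -2t^3+10t^2-48t+72 = (-(1/5)t+7/10)(10t^2-15t-10) + (-(79/2)t+79)
  10t^2-15t-10 = (-(20/79)t-10/79)(-(79/2)t+79) + (0)
Last nonzero remainder: -(79/2)t+79. Dividing through by -79/2 gives the monic gcd t-2.
Cancel t-2 from numerator and denominator to get the reduced form.

(-t^2-7t-23)/(2t^2-6t+36)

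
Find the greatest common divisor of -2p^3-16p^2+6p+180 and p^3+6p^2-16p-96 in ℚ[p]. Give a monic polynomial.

Euclidean algorithm in ℚ[p]:
  -2p^3-16p^2+6p+180 = (-2)(p^3+6p^2-16p-96) + (-4p^2-26p-12)
  p^3+6p^2-16p-96 = (-(1/4)p+1/8)(-4p^2-26p-12) + (-(63/4)p-189/2)
  -4p^2-26p-12 = ((16/63)p+8/63)(-(63/4)p-189/2) + (0)
Last nonzero remainder: -(63/4)p-189/2. Dividing through by -63/4 gives the monic gcd p+6.

p+6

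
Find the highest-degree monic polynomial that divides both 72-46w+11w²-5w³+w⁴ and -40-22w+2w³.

-4+w

By polynomial division,
  w⁴-5w³+11w²-46w+72 = ((1/2)w-5/2)(2w³-22w-40) + (22w²-81w-28)
  2w³-22w-40 = ((1/11)w+81/242)(22w²-81w-28) + ((1853/242)w-3706/121)
  22w²-81w-28 = ((5324/1853)w+1694/1853)((1853/242)w-3706/121) + (0)
Last nonzero remainder: (1853/242)w-3706/121. Dividing through by 1853/242 gives the monic gcd w-4.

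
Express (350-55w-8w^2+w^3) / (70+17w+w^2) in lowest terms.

(50-15w+w^2)/(10+w)

Apply the Euclidean algorithm:
  w^3-8w^2-55w+350 = (w-25)(w^2+17w+70) + (300w+2100)
  w^2+17w+70 = ((1/300)w+1/30)(300w+2100) + (0)
Last nonzero remainder: 300w+2100. Dividing through by 300 gives the monic gcd w+7.
Cancel w+7 from numerator and denominator to get the reduced form.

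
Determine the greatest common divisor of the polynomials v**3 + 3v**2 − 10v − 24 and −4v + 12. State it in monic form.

v − 3

Apply the Euclidean algorithm:
  v**3 + 3v**2 − 10v − 24 = (−(1/4)v**2 − (3/2)v − 2)(−4v + 12) + (0)
Last nonzero remainder: −4v + 12. Dividing through by −4 gives the monic gcd v − 3.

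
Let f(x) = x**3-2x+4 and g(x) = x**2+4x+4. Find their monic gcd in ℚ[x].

Repeated division with remainder:
  x**3-2x+4 = (x-4)(x**2+4x+4) + (10x+20)
  x**2+4x+4 = ((1/10)x+1/5)(10x+20) + (0)
Last nonzero remainder: 10x+20. Dividing through by 10 gives the monic gcd x+2.

x+2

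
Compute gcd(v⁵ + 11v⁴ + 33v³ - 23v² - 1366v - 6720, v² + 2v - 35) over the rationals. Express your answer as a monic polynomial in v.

v² + 2v - 35

By polynomial division,
  v⁵ + 11v⁴ + 33v³ - 23v² - 1366v - 6720 = (v³ + 9v² + 50v + 192)(v² + 2v - 35) + (0)
The last nonzero remainder v² + 2v - 35 is already monic.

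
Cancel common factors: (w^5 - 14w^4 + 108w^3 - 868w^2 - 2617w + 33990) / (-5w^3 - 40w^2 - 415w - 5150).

(-w^3 + 12w^2 + 19w - 330)/(5w + 50)

Apply the Euclidean algorithm:
  w^5 - 14w^4 + 108w^3 - 868w^2 - 2617w + 33990 = (-(1/5)w^2 + (22/5)w - 201/5)(-5w^3 - 40w^2 - 415w - 5150) + (-1680w^2 + 3360w - 173040)
  -5w^3 - 40w^2 - 415w - 5150 = ((1/336)w + 5/168)(-1680w^2 + 3360w - 173040) + (0)
Last nonzero remainder: -1680w^2 + 3360w - 173040. Dividing through by -1680 gives the monic gcd w^2 - 2w + 103.
Cancel w^2 - 2w + 103 from numerator and denominator to get the reduced form.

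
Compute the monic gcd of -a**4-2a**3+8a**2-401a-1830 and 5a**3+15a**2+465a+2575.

Repeated division with remainder:
  -a**4-2a**3+8a**2-401a-1830 = (-(1/5)a+1/5)(5a**3+15a**2+465a+2575) + (98a**2+21a-2345)
  5a**3+15a**2+465a+2575 = ((5/98)a+195/1372)(98a**2+21a-2345) + ((114005/196)a+570025/196)
  98a**2+21a-2345 = ((19208/114005)a-91924/114005)((114005/196)a+570025/196) + (0)
Last nonzero remainder: (114005/196)a+570025/196. Dividing through by 114005/196 gives the monic gcd a+5.

a+5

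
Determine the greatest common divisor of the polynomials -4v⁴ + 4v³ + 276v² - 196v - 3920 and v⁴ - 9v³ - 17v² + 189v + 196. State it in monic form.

v² - 3v - 28

By polynomial division,
  -4v⁴ + 4v³ + 276v² - 196v - 3920 = (-4)(v⁴ - 9v³ - 17v² + 189v + 196) + (-32v³ + 208v² + 560v - 3136)
  v⁴ - 9v³ - 17v² + 189v + 196 = (-(1/32)v + 5/64)(-32v³ + 208v² + 560v - 3136) + (-(63/4)v² + (189/4)v + 441)
  -32v³ + 208v² + 560v - 3136 = ((128/63)v - 64/9)(-(63/4)v² + (189/4)v + 441) + (0)
Last nonzero remainder: -(63/4)v² + (189/4)v + 441. Dividing through by -63/4 gives the monic gcd v² - 3v - 28.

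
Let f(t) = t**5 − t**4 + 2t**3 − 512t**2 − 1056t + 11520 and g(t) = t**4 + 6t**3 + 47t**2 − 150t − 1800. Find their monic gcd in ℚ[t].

Apply the Euclidean algorithm:
  t**5 − t**4 + 2t**3 − 512t**2 − 1056t + 11520 = (t − 7)(t**4 + 6t**3 + 47t**2 − 150t − 1800) + (−3t**3 − 33t**2 − 306t − 1080)
  t**4 + 6t**3 + 47t**2 − 150t − 1800 = (−(1/3)t + 5/3)(−3t**3 − 33t**2 − 306t − 1080) + (0)
Last nonzero remainder: −3t**3 − 33t**2 − 306t − 1080. Dividing through by −3 gives the monic gcd t**3 + 11t**2 + 102t + 360.

t**3 + 11t**2 + 102t + 360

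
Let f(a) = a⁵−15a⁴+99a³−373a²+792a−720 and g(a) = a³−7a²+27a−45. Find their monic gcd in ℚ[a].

a³−7a²+27a−45

Euclidean algorithm in ℚ[a]:
  a⁵−15a⁴+99a³−373a²+792a−720 = (a²−8a+16)(a³−7a²+27a−45) + (0)
The last nonzero remainder a³−7a²+27a−45 is already monic.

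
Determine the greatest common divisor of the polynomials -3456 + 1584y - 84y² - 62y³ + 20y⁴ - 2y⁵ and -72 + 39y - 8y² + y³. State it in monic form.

By polynomial division,
  -2y⁵ + 20y⁴ - 62y³ - 84y² + 1584y - 3456 = (-2y² + 4y + 48)(y³ - 8y² + 39y - 72) + (0)
The last nonzero remainder y³ - 8y² + 39y - 72 is already monic.

-72 + 39y - 8y² + y³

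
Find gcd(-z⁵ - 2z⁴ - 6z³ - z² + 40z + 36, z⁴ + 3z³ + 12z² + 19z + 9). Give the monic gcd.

z³ + 2z² + 10z + 9

By polynomial division,
  -z⁵ - 2z⁴ - 6z³ - z² + 40z + 36 = (-z + 1)(z⁴ + 3z³ + 12z² + 19z + 9) + (3z³ + 6z² + 30z + 27)
  z⁴ + 3z³ + 12z² + 19z + 9 = ((1/3)z + 1/3)(3z³ + 6z² + 30z + 27) + (0)
Last nonzero remainder: 3z³ + 6z² + 30z + 27. Dividing through by 3 gives the monic gcd z³ + 2z² + 10z + 9.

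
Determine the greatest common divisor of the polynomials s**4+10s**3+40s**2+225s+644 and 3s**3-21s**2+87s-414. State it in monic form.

s**2-s+23

Repeated division with remainder:
  s**4+10s**3+40s**2+225s+644 = ((1/3)s+17/3)(3s**3-21s**2+87s-414) + (130s**2-130s+2990)
  3s**3-21s**2+87s-414 = ((3/130)s-9/65)(130s**2-130s+2990) + (0)
Last nonzero remainder: 130s**2-130s+2990. Dividing through by 130 gives the monic gcd s**2-s+23.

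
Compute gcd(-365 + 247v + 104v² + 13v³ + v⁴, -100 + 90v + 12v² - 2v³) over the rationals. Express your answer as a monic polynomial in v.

-5 + 4v + v²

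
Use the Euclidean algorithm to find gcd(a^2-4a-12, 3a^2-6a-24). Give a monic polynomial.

Apply the Euclidean algorithm:
  a^2-4a-12 = (1/3)(3a^2-6a-24) + (-2a-4)
  3a^2-6a-24 = (-(3/2)a+6)(-2a-4) + (0)
Last nonzero remainder: -2a-4. Dividing through by -2 gives the monic gcd a+2.

a+2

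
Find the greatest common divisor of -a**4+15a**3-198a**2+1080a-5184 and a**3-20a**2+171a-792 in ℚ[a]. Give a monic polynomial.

Apply the Euclidean algorithm:
  -a**4+15a**3-198a**2+1080a-5184 = (-a-5)(a**3-20a**2+171a-792) + (-127a**2+1143a-9144)
  a**3-20a**2+171a-792 = (-(1/127)a+11/127)(-127a**2+1143a-9144) + (0)
Last nonzero remainder: -127a**2+1143a-9144. Dividing through by -127 gives the monic gcd a**2-9a+72.

a**2-9a+72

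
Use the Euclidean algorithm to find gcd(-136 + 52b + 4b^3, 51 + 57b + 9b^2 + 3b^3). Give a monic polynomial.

17 + 2b + b^2

Repeated division with remainder:
  4b^3 + 52b - 136 = (4/3)(3b^3 + 9b^2 + 57b + 51) + (-12b^2 - 24b - 204)
  3b^3 + 9b^2 + 57b + 51 = (-(1/4)b - 1/4)(-12b^2 - 24b - 204) + (0)
Last nonzero remainder: -12b^2 - 24b - 204. Dividing through by -12 gives the monic gcd b^2 + 2b + 17.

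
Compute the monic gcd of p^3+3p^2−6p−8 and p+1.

p+1

By polynomial division,
  p^3+3p^2−6p−8 = (p^2+2p−8)(p+1) + (0)
The last nonzero remainder p+1 is already monic.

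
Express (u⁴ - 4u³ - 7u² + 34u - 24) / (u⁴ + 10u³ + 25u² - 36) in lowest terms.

Apply the Euclidean algorithm:
  u⁴ - 4u³ - 7u² + 34u - 24 = (u⁴ + 10u³ + 25u² - 36) + (-14u³ - 32u² + 34u + 12)
  u⁴ + 10u³ + 25u² - 36 = (-(1/14)u - 27/49)(-14u³ - 32u² + 34u + 12) + ((480/49)u² + (960/49)u - 1440/49)
  -14u³ - 32u² + 34u + 12 = (-(343/240)u - 49/120)((480/49)u² + (960/49)u - 1440/49) + (0)
Last nonzero remainder: (480/49)u² + (960/49)u - 1440/49. Dividing through by 480/49 gives the monic gcd u² + 2u - 3.
Cancel u² + 2u - 3 from numerator and denominator to get the reduced form.

(u² - 6u + 8)/(u² + 8u + 12)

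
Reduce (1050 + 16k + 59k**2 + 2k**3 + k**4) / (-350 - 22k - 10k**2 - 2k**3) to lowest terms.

(-42 - 4k - k**2)/(14 + 2k)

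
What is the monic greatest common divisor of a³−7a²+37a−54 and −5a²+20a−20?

a−2

By polynomial division,
  a³−7a²+37a−54 = (−(1/5)a+3/5)(−5a²+20a−20) + (21a−42)
  −5a²+20a−20 = (−(5/21)a+10/21)(21a−42) + (0)
Last nonzero remainder: 21a−42. Dividing through by 21 gives the monic gcd a−2.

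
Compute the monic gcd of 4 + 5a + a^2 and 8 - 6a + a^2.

Repeated division with remainder:
  a^2 + 5a + 4 = (a^2 - 6a + 8) + (11a - 4)
  a^2 - 6a + 8 = ((1/11)a - 62/121)(11a - 4) + (720/121)
  11a - 4 = ((1331/720)a - 121/180)(720/121) + (0)
The last nonzero remainder is the constant 720/121, so the polynomials are coprime and gcd = 1.

1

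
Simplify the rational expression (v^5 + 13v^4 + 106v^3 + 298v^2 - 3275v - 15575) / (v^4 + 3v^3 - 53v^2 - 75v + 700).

(v^2 + 6v + 89)/(v - 4)

Repeated division with remainder:
  v^5 + 13v^4 + 106v^3 + 298v^2 - 3275v - 15575 = (v + 10)(v^4 + 3v^3 - 53v^2 - 75v + 700) + (129v^3 + 903v^2 - 3225v - 22575)
  v^4 + 3v^3 - 53v^2 - 75v + 700 = ((1/129)v - 4/129)(129v^3 + 903v^2 - 3225v - 22575) + (0)
Last nonzero remainder: 129v^3 + 903v^2 - 3225v - 22575. Dividing through by 129 gives the monic gcd v^3 + 7v^2 - 25v - 175.
Cancel v^3 + 7v^2 - 25v - 175 from numerator and denominator to get the reduced form.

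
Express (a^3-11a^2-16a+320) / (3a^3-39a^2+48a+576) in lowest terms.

(a+5)/(3a+9)

Apply the Euclidean algorithm:
  a^3-11a^2-16a+320 = (1/3)(3a^3-39a^2+48a+576) + (2a^2-32a+128)
  3a^3-39a^2+48a+576 = ((3/2)a+9/2)(2a^2-32a+128) + (0)
Last nonzero remainder: 2a^2-32a+128. Dividing through by 2 gives the monic gcd a^2-16a+64.
Cancel a^2-16a+64 from numerator and denominator to get the reduced form.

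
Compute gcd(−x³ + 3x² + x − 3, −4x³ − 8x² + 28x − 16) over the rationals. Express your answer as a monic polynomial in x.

x − 1

Euclidean algorithm in ℚ[x]:
  −x³ + 3x² + x − 3 = (1/4)(−4x³ − 8x² + 28x − 16) + (5x² − 6x + 1)
  −4x³ − 8x² + 28x − 16 = (−(4/5)x − 64/25)(5x² − 6x + 1) + ((336/25)x − 336/25)
  5x² − 6x + 1 = ((125/336)x − 25/336)((336/25)x − 336/25) + (0)
Last nonzero remainder: (336/25)x − 336/25. Dividing through by 336/25 gives the monic gcd x − 1.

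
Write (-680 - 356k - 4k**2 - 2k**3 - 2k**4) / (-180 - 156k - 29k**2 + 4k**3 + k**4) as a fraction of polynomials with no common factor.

(-68 + 12k - 2k**2)/(-18 - 3k + k**2)

Apply the Euclidean algorithm:
  -2k**4 - 2k**3 - 4k**2 - 356k - 680 = (-2)(k**4 + 4k**3 - 29k**2 - 156k - 180) + (6k**3 - 62k**2 - 668k - 1040)
  k**4 + 4k**3 - 29k**2 - 156k - 180 = ((1/6)k + 43/18)(6k**3 - 62k**2 - 668k - 1040) + ((2074/9)k**2 + (14518/9)k + 20740/9)
  6k**3 - 62k**2 - 668k - 1040 = ((27/1037)k - 468/1037)((2074/9)k**2 + (14518/9)k + 20740/9) + (0)
Last nonzero remainder: (2074/9)k**2 + (14518/9)k + 20740/9. Dividing through by 2074/9 gives the monic gcd k**2 + 7k + 10.
Cancel k**2 + 7k + 10 from numerator and denominator to get the reduced form.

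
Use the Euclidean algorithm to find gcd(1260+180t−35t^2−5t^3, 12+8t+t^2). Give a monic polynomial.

6+t

Apply the Euclidean algorithm:
  −5t^3−35t^2+180t+1260 = (−5t+5)(t^2+8t+12) + (200t+1200)
  t^2+8t+12 = ((1/200)t+1/100)(200t+1200) + (0)
Last nonzero remainder: 200t+1200. Dividing through by 200 gives the monic gcd t+6.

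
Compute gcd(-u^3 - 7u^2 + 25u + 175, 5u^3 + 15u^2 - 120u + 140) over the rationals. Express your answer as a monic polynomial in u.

u + 7

Repeated division with remainder:
  -u^3 - 7u^2 + 25u + 175 = (-1/5)(5u^3 + 15u^2 - 120u + 140) + (-4u^2 + u + 203)
  5u^3 + 15u^2 - 120u + 140 = (-(5/4)u - 65/16)(-4u^2 + u + 203) + ((2205/16)u + 15435/16)
  -4u^2 + u + 203 = (-(64/2205)u + 464/2205)((2205/16)u + 15435/16) + (0)
Last nonzero remainder: (2205/16)u + 15435/16. Dividing through by 2205/16 gives the monic gcd u + 7.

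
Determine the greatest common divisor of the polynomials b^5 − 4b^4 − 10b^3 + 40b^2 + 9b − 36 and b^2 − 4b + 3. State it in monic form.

b^2 − 4b + 3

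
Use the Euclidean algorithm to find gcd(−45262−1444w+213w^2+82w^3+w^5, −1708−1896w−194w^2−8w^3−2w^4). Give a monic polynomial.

By polynomial division,
  w^5+82w^3+213w^2−1444w−45262 = (−(1/2)w+2)(−2w^4−8w^3−194w^2−1896w−1708) + (w^3−347w^2+1494w−41846)
  −2w^4−8w^3−194w^2−1896w−1708 = (−2w−702)(w^3−347w^2+1494w−41846) + (−240800w^2+963200w−29377600)
  w^3−347w^2+1494w−41846 = (−(1/240800)w+49/34400)(−240800w^2+963200w−29377600) + (0)
Last nonzero remainder: −240800w^2+963200w−29377600. Dividing through by −240800 gives the monic gcd w^2−4w+122.

122−4w+w^2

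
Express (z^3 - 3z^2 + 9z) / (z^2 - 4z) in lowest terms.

(z^2 - 3z + 9)/(z - 4)

Euclidean algorithm in ℚ[z]:
  z^3 - 3z^2 + 9z = (z + 1)(z^2 - 4z) + (13z)
  z^2 - 4z = ((1/13)z - 4/13)(13z) + (0)
Last nonzero remainder: 13z. Dividing through by 13 gives the monic gcd z.
Cancel z from numerator and denominator to get the reduced form.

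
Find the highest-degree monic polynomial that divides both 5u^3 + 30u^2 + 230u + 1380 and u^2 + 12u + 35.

1

Repeated division with remainder:
  5u^3 + 30u^2 + 230u + 1380 = (5u - 30)(u^2 + 12u + 35) + (415u + 2430)
  u^2 + 12u + 35 = ((1/415)u + 102/6889)(415u + 2430) + (-6745/6889)
  415u + 2430 = (-(571787/1349)u - 3348054/1349)(-6745/6889) + (0)
The last nonzero remainder is the constant -6745/6889, so the polynomials are coprime and gcd = 1.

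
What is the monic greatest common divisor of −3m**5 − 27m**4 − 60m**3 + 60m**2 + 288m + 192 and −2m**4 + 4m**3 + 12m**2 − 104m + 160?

m**2 + 2m − 8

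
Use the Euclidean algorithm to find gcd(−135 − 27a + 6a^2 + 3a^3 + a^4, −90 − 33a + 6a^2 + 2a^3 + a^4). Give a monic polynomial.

−45 + 6a + a^3

Apply the Euclidean algorithm:
  a^4 + 3a^3 + 6a^2 − 27a − 135 = (a^4 + 2a^3 + 6a^2 − 33a − 90) + (a^3 + 6a − 45)
  a^4 + 2a^3 + 6a^2 − 33a − 90 = (a + 2)(a^3 + 6a − 45) + (0)
The last nonzero remainder a^3 + 6a − 45 is already monic.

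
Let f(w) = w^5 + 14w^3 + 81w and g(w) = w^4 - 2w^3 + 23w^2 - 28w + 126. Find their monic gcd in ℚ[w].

w^2 - 2w + 9

By polynomial division,
  w^5 + 14w^3 + 81w = (w + 2)(w^4 - 2w^3 + 23w^2 - 28w + 126) + (-5w^3 - 18w^2 + 11w - 252)
  w^4 - 2w^3 + 23w^2 - 28w + 126 = (-(1/5)w + 28/25)(-5w^3 - 18w^2 + 11w - 252) + ((1134/25)w^2 - (2268/25)w + 10206/25)
  -5w^3 - 18w^2 + 11w - 252 = (-(125/1134)w - 50/81)((1134/25)w^2 - (2268/25)w + 10206/25) + (0)
Last nonzero remainder: (1134/25)w^2 - (2268/25)w + 10206/25. Dividing through by 1134/25 gives the monic gcd w^2 - 2w + 9.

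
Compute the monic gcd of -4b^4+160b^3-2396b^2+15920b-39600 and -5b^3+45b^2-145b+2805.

b-11

Apply the Euclidean algorithm:
  -4b^4+160b^3-2396b^2+15920b-39600 = ((4/5)b-124/5)(-5b^3+45b^2-145b+2805) + (-1164b^2+10080b+29964)
  -5b^3+45b^2-145b+2805 = ((5/1164)b-55/37636)(-1164b^2+10080b+29964) + (-(2436750/9409)b+26804250/9409)
  -1164b^2+10080b+29964 = ((1825346/406125)b+4271686/406125)(-(2436750/9409)b+26804250/9409) + (0)
Last nonzero remainder: -(2436750/9409)b+26804250/9409. Dividing through by -2436750/9409 gives the monic gcd b-11.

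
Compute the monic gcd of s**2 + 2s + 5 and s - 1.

1

Euclidean algorithm in ℚ[s]:
  s**2 + 2s + 5 = (s + 3)(s - 1) + (8)
  s - 1 = ((1/8)s - 1/8)(8) + (0)
The last nonzero remainder is the constant 8, so the polynomials are coprime and gcd = 1.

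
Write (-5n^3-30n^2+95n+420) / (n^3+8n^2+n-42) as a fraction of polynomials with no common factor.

By polynomial division,
  -5n^3-30n^2+95n+420 = (-5)(n^3+8n^2+n-42) + (10n^2+100n+210)
  n^3+8n^2+n-42 = ((1/10)n-1/5)(10n^2+100n+210) + (0)
Last nonzero remainder: 10n^2+100n+210. Dividing through by 10 gives the monic gcd n^2+10n+21.
Cancel n^2+10n+21 from numerator and denominator to get the reduced form.

(-5n+20)/(n-2)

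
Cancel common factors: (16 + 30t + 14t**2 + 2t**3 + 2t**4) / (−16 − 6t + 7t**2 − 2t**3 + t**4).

Repeated division with remainder:
  2t**4 + 2t**3 + 14t**2 + 30t + 16 = (2)(t**4 − 2t**3 + 7t**2 − 6t − 16) + (6t**3 + 42t + 48)
  t**4 − 2t**3 + 7t**2 − 6t − 16 = ((1/6)t − 1/3)(6t**3 + 42t + 48) + (0)
Last nonzero remainder: 6t**3 + 42t + 48. Dividing through by 6 gives the monic gcd t**3 + 7t + 8.
Cancel t**3 + 7t + 8 from numerator and denominator to get the reduced form.

(2 + 2t)/(−2 + t)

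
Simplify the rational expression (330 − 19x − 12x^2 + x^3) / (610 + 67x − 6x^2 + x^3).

(66 − 17x + x^2)/(122 − 11x + x^2)

Euclidean algorithm in ℚ[x]:
  x^3 − 12x^2 − 19x + 330 = (x^3 − 6x^2 + 67x + 610) + (−6x^2 − 86x − 280)
  x^3 − 6x^2 + 67x + 610 = (−(1/6)x + 61/18)(−6x^2 − 86x − 280) + ((2806/9)x + 14030/9)
  −6x^2 − 86x − 280 = (−(27/1403)x − 252/1403)((2806/9)x + 14030/9) + (0)
Last nonzero remainder: (2806/9)x + 14030/9. Dividing through by 2806/9 gives the monic gcd x + 5.
Cancel x + 5 from numerator and denominator to get the reduced form.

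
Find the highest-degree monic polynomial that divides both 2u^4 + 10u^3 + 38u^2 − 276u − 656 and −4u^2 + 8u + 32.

By polynomial division,
  2u^4 + 10u^3 + 38u^2 − 276u − 656 = (−(1/2)u^2 − (7/2)u − 41/2)(−4u^2 + 8u + 32) + (0)
Last nonzero remainder: −4u^2 + 8u + 32. Dividing through by −4 gives the monic gcd u^2 − 2u − 8.

u^2 − 2u − 8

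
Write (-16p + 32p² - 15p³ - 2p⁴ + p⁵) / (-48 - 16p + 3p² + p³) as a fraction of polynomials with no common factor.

(p - 2p² + p³)/(3 + p)

By polynomial division,
  p⁵ - 2p⁴ - 15p³ + 32p² - 16p = (p² - 5p + 16)(p³ + 3p² - 16p - 48) + (-48p² + 768)
  p³ + 3p² - 16p - 48 = (-(1/48)p - 1/16)(-48p² + 768) + (0)
Last nonzero remainder: -48p² + 768. Dividing through by -48 gives the monic gcd p² - 16.
Cancel p² - 16 from numerator and denominator to get the reduced form.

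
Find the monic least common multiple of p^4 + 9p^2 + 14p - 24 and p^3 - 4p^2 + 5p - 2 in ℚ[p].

p^6 - 3p^5 + 11p^4 - 13p^3 - 48p^2 + 100p - 48

By polynomial division,
  p^4 + 9p^2 + 14p - 24 = (p + 4)(p^3 - 4p^2 + 5p - 2) + (20p^2 - 4p - 16)
  p^3 - 4p^2 + 5p - 2 = ((1/20)p - 19/100)(20p^2 - 4p - 16) + ((126/25)p - 126/25)
  20p^2 - 4p - 16 = ((250/63)p + 200/63)((126/25)p - 126/25) + (0)
Last nonzero remainder: (126/25)p - 126/25. Dividing through by 126/25 gives the monic gcd p - 1.
Then lcm(f, g) = f·g / gcd(f, g); expanding and making the result monic gives the answer.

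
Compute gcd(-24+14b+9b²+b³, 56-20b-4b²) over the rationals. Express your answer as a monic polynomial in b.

1

Apply the Euclidean algorithm:
  b³+9b²+14b-24 = (-(1/4)b-1)(-4b²-20b+56) + (8b+32)
  -4b²-20b+56 = (-(1/2)b-1/2)(8b+32) + (72)
  8b+32 = ((1/9)b+4/9)(72) + (0)
The last nonzero remainder is the constant 72, so the polynomials are coprime and gcd = 1.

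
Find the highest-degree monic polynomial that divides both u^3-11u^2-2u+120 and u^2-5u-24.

Apply the Euclidean algorithm:
  u^3-11u^2-2u+120 = (u-6)(u^2-5u-24) + (-8u-24)
  u^2-5u-24 = (-(1/8)u+1)(-8u-24) + (0)
Last nonzero remainder: -8u-24. Dividing through by -8 gives the monic gcd u+3.

u+3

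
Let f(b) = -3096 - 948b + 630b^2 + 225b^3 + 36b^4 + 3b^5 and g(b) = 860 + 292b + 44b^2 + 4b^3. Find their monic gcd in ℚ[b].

Repeated division with remainder:
  3b^5 + 36b^4 + 225b^3 + 630b^2 - 948b - 3096 = ((3/4)b^2 + (3/4)b - 27/4)(4b^3 + 44b^2 + 292b + 860) + (63b^2 + 378b + 2709)
  4b^3 + 44b^2 + 292b + 860 = ((4/63)b + 20/63)(63b^2 + 378b + 2709) + (0)
Last nonzero remainder: 63b^2 + 378b + 2709. Dividing through by 63 gives the monic gcd b^2 + 6b + 43.

43 + 6b + b^2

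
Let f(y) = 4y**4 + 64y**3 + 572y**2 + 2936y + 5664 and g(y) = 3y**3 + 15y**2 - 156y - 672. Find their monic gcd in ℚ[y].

y + 4

By polynomial division,
  4y**4 + 64y**3 + 572y**2 + 2936y + 5664 = ((4/3)y + 44/3)(3y**3 + 15y**2 - 156y - 672) + (560y**2 + 6120y + 15520)
  3y**3 + 15y**2 - 156y - 672 = ((3/560)y - 249/7840)(560y**2 + 6120y + 15520) + (-(8775/196)y - 8775/49)
  560y**2 + 6120y + 15520 = (-(21952/1755)y - 152096/1755)(-(8775/196)y - 8775/49) + (0)
Last nonzero remainder: -(8775/196)y - 8775/49. Dividing through by -8775/196 gives the monic gcd y + 4.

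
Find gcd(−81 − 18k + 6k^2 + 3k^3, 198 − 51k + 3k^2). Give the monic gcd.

1

Apply the Euclidean algorithm:
  3k^3 + 6k^2 − 18k − 81 = (k + 19)(3k^2 − 51k + 198) + (753k − 3843)
  3k^2 − 51k + 198 = ((1/251)k − 2986/63001)(753k − 3843) + (999000/63001)
  753k − 3843 = ((15813251/333000)k − 26901427/111000)(999000/63001) + (0)
The last nonzero remainder is the constant 999000/63001, so the polynomials are coprime and gcd = 1.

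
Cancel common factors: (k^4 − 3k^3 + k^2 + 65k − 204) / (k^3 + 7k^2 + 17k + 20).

(k^3 − 7k^2 + 29k − 51)/(k^2 + 3k + 5)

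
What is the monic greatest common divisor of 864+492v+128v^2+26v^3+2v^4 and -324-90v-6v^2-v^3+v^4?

By polynomial division,
  2v^4+26v^3+128v^2+492v+864 = (2)(v^4-v^3-6v^2-90v-324) + (28v^3+140v^2+672v+1512)
  v^4-v^3-6v^2-90v-324 = ((1/28)v-3/14)(28v^3+140v^2+672v+1512) + (0)
Last nonzero remainder: 28v^3+140v^2+672v+1512. Dividing through by 28 gives the monic gcd v^3+5v^2+24v+54.

54+24v+5v^2+v^3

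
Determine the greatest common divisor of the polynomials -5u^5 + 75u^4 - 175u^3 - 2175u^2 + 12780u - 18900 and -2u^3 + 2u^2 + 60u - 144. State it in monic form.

Euclidean algorithm in ℚ[u]:
  -5u^5 + 75u^4 - 175u^3 - 2175u^2 + 12780u - 18900 = ((5/2)u^2 - 35u + 255/2)(-2u^3 + 2u^2 + 60u - 144) + (30u^2 + 90u - 540)
  -2u^3 + 2u^2 + 60u - 144 = (-(1/15)u + 4/15)(30u^2 + 90u - 540) + (0)
Last nonzero remainder: 30u^2 + 90u - 540. Dividing through by 30 gives the monic gcd u^2 + 3u - 18.

u^2 + 3u - 18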